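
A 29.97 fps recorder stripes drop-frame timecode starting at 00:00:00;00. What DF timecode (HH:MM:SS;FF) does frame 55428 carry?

00:30:49;12

Ten DF minutes hold 17982 frames, so frame 55428 lies in block 3 (frames 53946–71927) with 1482 frames into that block.
The block's first minute is 1800 frames and the rest 1798 each; 1482 frames reaches minute 0, so 3 × 18 + 0 × 2 = 54 labels have been skipped so far.
Adding those back, label number 55428 + 54 = 55482 at 30 labels/s is 1849 s + 12 f = 0 h 30 min 49 s frame 12, i.e. 00:30:49;12.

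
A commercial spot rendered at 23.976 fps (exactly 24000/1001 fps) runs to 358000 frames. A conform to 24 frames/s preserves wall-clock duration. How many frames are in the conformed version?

358358 frames

Target frames = source frames × (target rate / source rate) = 358000 × (24)/(24000/1001) = 358000 × 1001/1000 = 358358.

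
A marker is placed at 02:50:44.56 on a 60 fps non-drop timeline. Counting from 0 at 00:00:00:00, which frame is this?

frame 614696

Total seconds to the label: (2 × 3600 + 50 × 60 + 44) = 10244.
Frame index = 10244 × 60 + 56 = 614696.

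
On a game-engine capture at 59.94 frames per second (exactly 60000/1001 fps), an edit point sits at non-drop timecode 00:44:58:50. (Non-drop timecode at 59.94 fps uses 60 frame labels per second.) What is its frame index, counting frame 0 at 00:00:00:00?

frame 161930

Total seconds to the label: (0 × 3600 + 44 × 60 + 58) = 2698.
Frame index = 2698 × 60 + 50 = 161930.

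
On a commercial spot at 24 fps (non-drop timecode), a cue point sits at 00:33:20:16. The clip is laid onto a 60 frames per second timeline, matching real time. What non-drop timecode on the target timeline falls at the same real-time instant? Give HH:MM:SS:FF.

00:33:20:40

Source frame index: (0×3600 + 33×60 + 20) × 24 + 16 = 48016.
Real time: 48016 / (24) = 6002/3 s.
Target frame: (6002/3) × (60) = 120040.
At 60 labels/s: frame 120040 → 00:33:20:40.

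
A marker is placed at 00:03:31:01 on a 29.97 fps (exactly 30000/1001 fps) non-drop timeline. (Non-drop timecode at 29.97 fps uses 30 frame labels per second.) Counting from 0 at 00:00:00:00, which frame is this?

Total seconds to the label: (0 × 3600 + 3 × 60 + 31) = 211.
Frame index = 211 × 30 + 1 = 6331.

6331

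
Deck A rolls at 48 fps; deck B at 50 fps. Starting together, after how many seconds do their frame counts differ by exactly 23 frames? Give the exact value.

11.5 seconds

The gap grows by |50 − 48| = 2 frames per second.
Time for a 23-frame gap: 23 ÷ (2) = 11.5 s.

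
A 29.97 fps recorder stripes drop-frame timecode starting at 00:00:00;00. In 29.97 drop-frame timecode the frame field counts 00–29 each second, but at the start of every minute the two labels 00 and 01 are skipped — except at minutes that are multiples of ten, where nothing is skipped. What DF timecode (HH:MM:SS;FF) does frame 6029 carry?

00:03:21;05

Ten DF minutes hold 17982 frames, so frame 6029 lies in block 0 (frames 0–17981) with 6029 frames into that block.
The block's first minute is 1800 frames and the rest 1798 each; 6029 frames reaches minute 3, so 0 × 18 + 3 × 2 = 6 labels have been skipped so far.
Adding those back, label number 6029 + 6 = 6035 at 30 labels/s is 201 s + 5 f = 0 h 3 min 21 s frame 5, i.e. 00:03:21;05.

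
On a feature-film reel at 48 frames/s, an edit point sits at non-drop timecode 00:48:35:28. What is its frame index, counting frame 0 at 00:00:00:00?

139948

Total seconds to the label: (0 × 3600 + 48 × 60 + 35) = 2915.
Frame index = 2915 × 48 + 28 = 139948.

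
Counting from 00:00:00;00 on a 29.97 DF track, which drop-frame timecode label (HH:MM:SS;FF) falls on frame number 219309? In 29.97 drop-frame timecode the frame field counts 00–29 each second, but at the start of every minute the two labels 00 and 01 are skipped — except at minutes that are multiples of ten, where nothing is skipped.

Each 10-minute DF block holds 10 × 60 × 30 − 9 × 2 = 17982 frames. 219309 ÷ 17982 → 12 full blocks, remainder 3525.
Within the partial block the first minute is 1800 frames and each further minute 1798, so 1 further minute boundary passed. Total skipped labels = 18 × 12 + 2 × 1 = 218.
Non-drop label index = 219309 + 218 = 219527; at 30 labels/s that is 02:01:57:17, i.e. DF 02:01:57;17.

02:01:57;17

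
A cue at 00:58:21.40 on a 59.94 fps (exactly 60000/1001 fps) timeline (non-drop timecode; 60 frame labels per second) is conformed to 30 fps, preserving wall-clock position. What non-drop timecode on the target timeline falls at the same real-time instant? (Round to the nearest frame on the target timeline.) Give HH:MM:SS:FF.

00:58:25:05

Source frame index: (0×3600 + 58×60 + 21) × 60 + 40 = 210100.
Real time: 210100 / (60000/1001) = 2103101/600 s.
Target frame: (2103101/600) × (30) = 2103101/20 ≈ 105155.050 → 105155.
At 30 labels/s: frame 105155 → 00:58:25:05.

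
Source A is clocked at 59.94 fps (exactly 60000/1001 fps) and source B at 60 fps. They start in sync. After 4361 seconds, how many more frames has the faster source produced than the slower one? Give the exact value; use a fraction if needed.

A emits 60000/1001 × 4361 = 37380000/143 frames; B emits 60 × 4361 = 261660.
Difference = 37380/143 frames (≈ 261.3986); B is ahead of A.

37380/143 frames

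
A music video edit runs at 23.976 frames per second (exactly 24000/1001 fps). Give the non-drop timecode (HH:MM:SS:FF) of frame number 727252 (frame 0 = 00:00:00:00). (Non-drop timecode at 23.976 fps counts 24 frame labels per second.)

727252 ÷ 24 = 30302 full seconds, remainder 4 frames.
30302 s = 8 h 25 min 2 s.
Timecode: 08:25:02:04.

08:25:02:04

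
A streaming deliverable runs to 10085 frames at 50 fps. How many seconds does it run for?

201.7 seconds

Running time = 10085 / (50) = 201.7 s.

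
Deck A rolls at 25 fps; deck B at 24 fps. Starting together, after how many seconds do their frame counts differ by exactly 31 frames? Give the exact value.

The gap grows by |24 − 25| = 1 frame per second.
Time for a 31-frame gap: 31 ÷ (1) = 31 s.

31 seconds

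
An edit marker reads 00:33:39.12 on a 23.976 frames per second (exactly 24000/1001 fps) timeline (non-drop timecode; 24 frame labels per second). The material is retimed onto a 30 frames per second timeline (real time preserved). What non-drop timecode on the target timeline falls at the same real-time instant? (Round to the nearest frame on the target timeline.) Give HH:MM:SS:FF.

00:33:41:16

Source frame index: (0×3600 + 33×60 + 39) × 24 + 12 = 48468.
Real time: 48468 / (24000/1001) = 4043039/2000 s.
Target frame: (4043039/2000) × (30) = 12129117/200 ≈ 60645.585 → 60646.
At 30 labels/s: frame 60646 → 00:33:41:16.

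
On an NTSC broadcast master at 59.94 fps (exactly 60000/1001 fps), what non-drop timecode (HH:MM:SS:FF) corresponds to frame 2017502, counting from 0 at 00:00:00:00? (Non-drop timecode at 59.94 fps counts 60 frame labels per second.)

2017502 ÷ 60 = 33625 full seconds, remainder 2 frames.
33625 s = 9 h 20 min 25 s.
Timecode: 09:20:25:02.

09:20:25:02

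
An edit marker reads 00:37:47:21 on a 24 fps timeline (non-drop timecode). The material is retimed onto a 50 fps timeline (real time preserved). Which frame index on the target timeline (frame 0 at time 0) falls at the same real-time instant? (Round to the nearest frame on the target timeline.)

frame 113394

Source frame index: (0×3600 + 37×60 + 47) × 24 + 21 = 54429.
Real time: 54429 / (24) = 18143/8 s.
Target frame: (18143/8) × (50) = 453575/4 ≈ 113393.750 → 113394.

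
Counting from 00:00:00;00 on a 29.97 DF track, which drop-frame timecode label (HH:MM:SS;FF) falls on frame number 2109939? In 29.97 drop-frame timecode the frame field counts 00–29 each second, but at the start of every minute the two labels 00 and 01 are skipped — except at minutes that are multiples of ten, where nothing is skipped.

19:33:21;21

Ten DF minutes hold 17982 frames, so frame 2109939 lies in block 117 (frames 2103894–2121875) with 6045 frames into that block.
The block's first minute is 1800 frames and the rest 1798 each; 6045 frames reaches minute 3, so 117 × 18 + 3 × 2 = 2112 labels have been skipped so far.
Adding those back, label number 2109939 + 2112 = 2112051 at 30 labels/s is 70401 s + 21 f = 19 h 33 min 21 s frame 21, i.e. 19:33:21;21.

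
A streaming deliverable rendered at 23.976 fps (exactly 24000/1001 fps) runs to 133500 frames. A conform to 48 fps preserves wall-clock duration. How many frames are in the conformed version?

Target frames = source frames × (target rate / source rate) = 133500 × (48)/(24000/1001) = 133500 × 1001/500 = 267267.

267267 frames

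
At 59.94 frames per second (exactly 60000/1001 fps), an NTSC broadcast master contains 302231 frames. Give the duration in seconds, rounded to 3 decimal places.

Running time = 302231 × 1001/60000 = 302533231/60000 s ≈ 5042.221 s.

5042.221 seconds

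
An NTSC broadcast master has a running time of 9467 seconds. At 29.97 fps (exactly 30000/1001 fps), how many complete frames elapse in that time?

Frames = 9467 × 30000/1001 = 284010000/1001 ≈ 283726.2737.
Complete frames: 283726.

283726 frames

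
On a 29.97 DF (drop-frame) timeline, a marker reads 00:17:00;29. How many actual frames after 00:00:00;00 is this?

Complete 10-minute blocks: 1, each 17982 frames → 17982.
Remaining 7 whole minutes in the current block: 1800 + 6 × 1798 = 12588 frames.
Within the current minute: 0 × 30 + 29 − 2 = 27 (labels ;00/;01 skipped at this minute). Total = 17982 + 12588 + 27 = 30597.

30597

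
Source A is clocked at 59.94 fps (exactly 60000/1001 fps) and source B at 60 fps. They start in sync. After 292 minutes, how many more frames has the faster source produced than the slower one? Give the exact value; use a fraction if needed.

1051200/1001 frames

292 min = 17520 s.
A emits 60000/1001 × 17520 = 1051200000/1001 frames; B emits 60 × 17520 = 1051200.
Difference = 1051200/1001 frames (≈ 1050.1499); B is ahead of A.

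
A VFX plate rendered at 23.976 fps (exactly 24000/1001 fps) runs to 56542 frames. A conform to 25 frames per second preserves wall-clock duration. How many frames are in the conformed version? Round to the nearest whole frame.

58957 frames

Frames at target rate = 56542 × (25) / (24000/1001) = 28299271/480 ≈ 58956.815.
Nearest whole frame: 58957.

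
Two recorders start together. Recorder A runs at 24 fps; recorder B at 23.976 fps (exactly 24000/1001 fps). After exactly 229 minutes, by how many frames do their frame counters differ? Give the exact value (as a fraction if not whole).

329760/1001 frames

229 min = 13740 s.
A emits 24 × 13740 = 329760 frames; B emits 24000/1001 × 13740 = 329760000/1001.
Difference = 329760/1001 frames (≈ 329.4306); B is behind A.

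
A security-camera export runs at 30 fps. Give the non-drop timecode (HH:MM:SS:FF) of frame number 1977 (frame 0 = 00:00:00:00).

00:01:05:27

1977 ÷ 30 = 65 full seconds, remainder 27 frames.
65 s = 0 h 1 min 5 s.
Timecode: 00:01:05:27.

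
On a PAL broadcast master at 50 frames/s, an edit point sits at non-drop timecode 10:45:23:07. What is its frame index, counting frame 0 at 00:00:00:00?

frame 1936157

Total seconds to the label: (10 × 3600 + 45 × 60 + 23) = 38723.
Frame index = 38723 × 50 + 7 = 1936157.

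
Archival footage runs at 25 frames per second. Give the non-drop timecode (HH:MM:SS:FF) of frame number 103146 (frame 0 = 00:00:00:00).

01:08:45:21

103146 ÷ 25 = 4125 full seconds, remainder 21 frames.
4125 s = 1 h 8 min 45 s.
Timecode: 01:08:45:21.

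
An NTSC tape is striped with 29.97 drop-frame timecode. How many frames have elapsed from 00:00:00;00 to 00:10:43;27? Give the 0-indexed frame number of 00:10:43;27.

As if non-drop at 30 labels/s: (0 × 3600 + 10 × 60 + 43) × 30 + 27 = 19317.
Minute boundaries passed: 10; those not divisible by 10: 10 − 1 = 9; dropped labels = 2 × 9 = 18.
Actual frame index = 19317 − 18 = 19299.

19299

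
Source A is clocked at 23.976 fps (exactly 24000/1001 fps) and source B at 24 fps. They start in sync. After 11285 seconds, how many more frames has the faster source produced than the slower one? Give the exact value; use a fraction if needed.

A emits 24000/1001 × 11285 = 270840000/1001 frames; B emits 24 × 11285 = 270840.
Difference = 270840/1001 frames (≈ 270.5694); B is ahead of A.

270840/1001 frames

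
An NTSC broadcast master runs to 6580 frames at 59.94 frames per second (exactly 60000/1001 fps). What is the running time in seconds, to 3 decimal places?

Running time = 6580 × 1001/60000 = 329329/3000 s ≈ 109.776 s.

109.776 seconds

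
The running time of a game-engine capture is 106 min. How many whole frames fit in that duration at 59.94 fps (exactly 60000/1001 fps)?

106 min = 6360 s.
Frames = 6360 × 60000/1001 = 381600000/1001 ≈ 381218.7812.
Complete frames: 381218.

381218 frames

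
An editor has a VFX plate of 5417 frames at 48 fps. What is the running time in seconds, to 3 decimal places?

112.854 seconds

Running time = 5417 × 1/48 = 5417/48 s ≈ 112.854 s.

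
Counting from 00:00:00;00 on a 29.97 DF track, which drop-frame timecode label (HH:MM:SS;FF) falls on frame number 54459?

00:30:17;03

Ten DF minutes hold 17982 frames, so frame 54459 lies in block 3 (frames 53946–71927) with 513 frames into that block.
The block's first minute is 1800 frames and the rest 1798 each; 513 frames reaches minute 0, so 3 × 18 + 0 × 2 = 54 labels have been skipped so far.
Adding those back, label number 54459 + 54 = 54513 at 30 labels/s is 1817 s + 3 f = 0 h 30 min 17 s frame 3, i.e. 00:30:17;03.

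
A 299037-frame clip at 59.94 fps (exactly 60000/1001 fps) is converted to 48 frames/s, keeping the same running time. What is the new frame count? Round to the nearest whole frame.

239469 frames

Frames at target rate = 299037 × (48) / (60000/1001) = 299336037/1250 ≈ 239468.830.
Nearest whole frame: 239469.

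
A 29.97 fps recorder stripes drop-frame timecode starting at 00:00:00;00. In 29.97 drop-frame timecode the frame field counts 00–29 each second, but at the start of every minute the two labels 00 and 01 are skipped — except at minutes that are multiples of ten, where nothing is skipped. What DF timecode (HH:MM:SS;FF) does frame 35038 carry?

Ten DF minutes hold 17982 frames, so frame 35038 lies in block 1 (frames 17982–35963) with 17056 frames into that block.
The block's first minute is 1800 frames and the rest 1798 each; 17056 frames reaches minute 9, so 1 × 18 + 9 × 2 = 36 labels have been skipped so far.
Adding those back, label number 35038 + 36 = 35074 at 30 labels/s is 1169 s + 4 f = 0 h 19 min 29 s frame 4, i.e. 00:19:29;04.

00:19:29;04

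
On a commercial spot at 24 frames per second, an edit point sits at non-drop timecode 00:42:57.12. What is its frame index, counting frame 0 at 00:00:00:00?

frame 61860

Total seconds to the label: (0 × 3600 + 42 × 60 + 57) = 2577.
Frame index = 2577 × 24 + 12 = 61860.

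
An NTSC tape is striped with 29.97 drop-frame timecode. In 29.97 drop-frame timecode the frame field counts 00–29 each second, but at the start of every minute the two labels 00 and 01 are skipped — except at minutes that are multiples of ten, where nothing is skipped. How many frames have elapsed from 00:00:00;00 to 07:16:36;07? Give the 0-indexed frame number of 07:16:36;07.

785101

Complete 10-minute blocks: 43, each 17982 frames → 773226.
Remaining 6 whole minutes in the current block: 1800 + 5 × 1798 = 10790 frames.
Within the current minute: 36 × 30 + 7 − 2 = 1085 (labels ;00/;01 skipped at this minute). Total = 773226 + 10790 + 1085 = 785101.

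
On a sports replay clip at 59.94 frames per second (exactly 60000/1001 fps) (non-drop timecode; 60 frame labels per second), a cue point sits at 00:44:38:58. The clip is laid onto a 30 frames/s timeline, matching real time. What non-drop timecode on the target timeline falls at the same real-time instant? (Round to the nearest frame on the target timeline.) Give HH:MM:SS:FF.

00:44:41:19

Source frame index: (0×3600 + 44×60 + 38) × 60 + 58 = 160738.
Real time: 160738 / (60000/1001) = 80449369/30000 s.
Target frame: (80449369/30000) × (30) = 80449369/1000 ≈ 80449.369 → 80449.
At 30 labels/s: frame 80449 → 00:44:41:19.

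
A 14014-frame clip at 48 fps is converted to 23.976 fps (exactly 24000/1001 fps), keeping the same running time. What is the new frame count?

Target frames = source frames × (target rate / source rate) = 14014 × (24000/1001)/(48) = 14014 × 500/1001 = 7000.

7000 frames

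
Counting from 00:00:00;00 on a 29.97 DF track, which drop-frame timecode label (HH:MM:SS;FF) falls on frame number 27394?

Each 10-minute DF block holds 10 × 60 × 30 − 9 × 2 = 17982 frames. 27394 ÷ 17982 → 1 full block, remainder 9412.
Within the partial block the first minute is 1800 frames and each further minute 1798, so 5 further minute boundaries passed. Total skipped labels = 18 × 1 + 2 × 5 = 28.
Non-drop label index = 27394 + 28 = 27422; at 30 labels/s that is 00:15:14:02, i.e. DF 00:15:14;02.

00:15:14;02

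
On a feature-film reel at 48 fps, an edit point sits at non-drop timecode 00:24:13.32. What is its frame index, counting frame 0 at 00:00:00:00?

Total seconds to the label: (0 × 3600 + 24 × 60 + 13) = 1453.
Frame index = 1453 × 48 + 32 = 69776.

frame 69776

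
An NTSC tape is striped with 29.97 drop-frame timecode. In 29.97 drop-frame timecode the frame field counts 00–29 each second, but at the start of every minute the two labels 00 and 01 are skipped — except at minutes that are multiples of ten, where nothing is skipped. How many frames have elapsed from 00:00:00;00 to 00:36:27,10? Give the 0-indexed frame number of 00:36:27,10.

65554

Complete 10-minute blocks: 3, each 17982 frames → 53946.
Remaining 6 whole minutes in the current block: 1800 + 5 × 1798 = 10790 frames.
Within the current minute: 27 × 30 + 10 − 2 = 818 (labels ;00/;01 skipped at this minute). Total = 53946 + 10790 + 818 = 65554.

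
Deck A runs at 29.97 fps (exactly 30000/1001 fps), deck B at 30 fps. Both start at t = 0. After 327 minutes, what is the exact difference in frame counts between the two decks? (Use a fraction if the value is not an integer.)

588600/1001 frames

327 min = 19620 s.
A emits 30000/1001 × 19620 = 588600000/1001 frames; B emits 30 × 19620 = 588600.
Difference = 588600/1001 frames (≈ 588.0120); B is ahead of A.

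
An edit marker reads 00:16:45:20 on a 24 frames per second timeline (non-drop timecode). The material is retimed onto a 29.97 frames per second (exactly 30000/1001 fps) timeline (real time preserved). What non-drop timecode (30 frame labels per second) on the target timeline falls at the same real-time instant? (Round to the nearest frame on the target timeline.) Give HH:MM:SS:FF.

Source frame index: (0×3600 + 16×60 + 45) × 24 + 20 = 24140.
Real time: 24140 / (24) = 6035/6 s.
Target frame: (6035/6) × (30000/1001) = 30175000/1001 ≈ 30144.855 → 30145.
At 30 labels/s: frame 30145 → 00:16:44:25.

00:16:44:25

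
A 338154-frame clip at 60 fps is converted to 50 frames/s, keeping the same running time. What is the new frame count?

281795 frames

Target frames = source frames × (target rate / source rate) = 338154 × (50)/(60) = 338154 × 5/6 = 281795.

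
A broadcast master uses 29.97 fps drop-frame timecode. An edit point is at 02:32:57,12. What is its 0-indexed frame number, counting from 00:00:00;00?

275048

As if non-drop at 30 labels/s: (2 × 3600 + 32 × 60 + 57) × 30 + 12 = 275322.
Minute boundaries passed: 152; those not divisible by 10: 152 − 15 = 137; dropped labels = 2 × 137 = 274.
Actual frame index = 275322 − 274 = 275048.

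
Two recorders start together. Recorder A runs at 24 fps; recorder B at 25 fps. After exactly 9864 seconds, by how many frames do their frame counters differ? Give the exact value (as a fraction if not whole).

9864 frames

A emits 24 × 9864 = 236736 frames; B emits 25 × 9864 = 246600.
Difference = 9864 frames; B is ahead of A.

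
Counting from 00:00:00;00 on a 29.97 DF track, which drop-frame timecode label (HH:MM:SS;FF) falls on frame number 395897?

Each 10-minute DF block holds 10 × 60 × 30 − 9 × 2 = 17982 frames. 395897 ÷ 17982 → 22 full blocks, remainder 293.
Within the partial block the first minute is 1800 frames and each further minute 1798, so 0 further minute boundaries passed. Total skipped labels = 18 × 22 + 2 × 0 = 396.
Non-drop label index = 395897 + 396 = 396293; at 30 labels/s that is 03:40:09:23, i.e. DF 03:40:09;23.

03:40:09;23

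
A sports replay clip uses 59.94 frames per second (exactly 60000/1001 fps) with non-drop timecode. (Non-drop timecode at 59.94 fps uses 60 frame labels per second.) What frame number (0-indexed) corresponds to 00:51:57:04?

Total seconds to the label: (0 × 3600 + 51 × 60 + 57) = 3117.
Frame index = 3117 × 60 + 4 = 187024.

187024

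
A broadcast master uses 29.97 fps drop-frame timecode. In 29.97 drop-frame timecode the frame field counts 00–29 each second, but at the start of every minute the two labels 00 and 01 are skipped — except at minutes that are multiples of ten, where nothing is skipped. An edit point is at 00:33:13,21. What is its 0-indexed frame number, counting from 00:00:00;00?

59751

As if non-drop at 30 labels/s: (0 × 3600 + 33 × 60 + 13) × 30 + 21 = 59811.
Minute boundaries passed: 33; those not divisible by 10: 33 − 3 = 30; dropped labels = 2 × 30 = 60.
Actual frame index = 59811 − 60 = 59751.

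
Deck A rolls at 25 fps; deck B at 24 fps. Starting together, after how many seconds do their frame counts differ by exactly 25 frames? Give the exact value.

25 seconds

The gap grows by |24 − 25| = 1 frame per second.
Time for a 25-frame gap: 25 ÷ (1) = 25 s.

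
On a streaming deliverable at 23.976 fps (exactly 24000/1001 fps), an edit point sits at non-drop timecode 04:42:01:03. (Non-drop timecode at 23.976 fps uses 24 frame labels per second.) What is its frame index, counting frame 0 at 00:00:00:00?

406107

Total seconds to the label: (4 × 3600 + 42 × 60 + 1) = 16921.
Frame index = 16921 × 24 + 3 = 406107.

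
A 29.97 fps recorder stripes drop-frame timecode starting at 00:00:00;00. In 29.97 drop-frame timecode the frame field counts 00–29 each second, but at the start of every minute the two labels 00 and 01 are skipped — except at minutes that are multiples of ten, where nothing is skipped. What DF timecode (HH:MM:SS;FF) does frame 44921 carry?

00:24:58;25

Each 10-minute DF block holds 10 × 60 × 30 − 9 × 2 = 17982 frames. 44921 ÷ 17982 → 2 full blocks, remainder 8957.
Within the partial block the first minute is 1800 frames and each further minute 1798, so 4 further minute boundaries passed. Total skipped labels = 18 × 2 + 2 × 4 = 44.
Non-drop label index = 44921 + 44 = 44965; at 30 labels/s that is 00:24:58:25, i.e. DF 00:24:58;25.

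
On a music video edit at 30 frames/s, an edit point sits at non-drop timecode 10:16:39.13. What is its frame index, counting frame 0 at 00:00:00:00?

frame 1109983

Total seconds to the label: (10 × 3600 + 16 × 60 + 39) = 36999.
Frame index = 36999 × 30 + 13 = 1109983.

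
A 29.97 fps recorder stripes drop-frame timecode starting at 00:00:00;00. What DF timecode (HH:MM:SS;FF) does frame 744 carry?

Each 10-minute DF block holds 10 × 60 × 30 − 9 × 2 = 17982 frames. 744 ÷ 17982 → 0 full blocks, remainder 744.
Within the partial block the first minute is 1800 frames and each further minute 1798, so 0 further minute boundaries passed. Total skipped labels = 18 × 0 + 2 × 0 = 0.
Non-drop label index = 744 + 0 = 744; at 30 labels/s that is 00:00:24:24, i.e. DF 00:00:24;24.

00:00:24;24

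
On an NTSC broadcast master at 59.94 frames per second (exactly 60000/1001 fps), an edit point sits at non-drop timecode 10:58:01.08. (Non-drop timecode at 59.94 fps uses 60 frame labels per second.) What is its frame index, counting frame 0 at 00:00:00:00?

Total seconds to the label: (10 × 3600 + 58 × 60 + 1) = 39481.
Frame index = 39481 × 60 + 8 = 2368868.

2368868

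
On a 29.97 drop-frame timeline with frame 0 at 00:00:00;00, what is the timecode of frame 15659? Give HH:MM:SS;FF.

00:08:42;15

Ten DF minutes hold 17982 frames, so frame 15659 lies in block 0 (frames 0–17981) with 15659 frames into that block.
The block's first minute is 1800 frames and the rest 1798 each; 15659 frames reaches minute 8, so 0 × 18 + 8 × 2 = 16 labels have been skipped so far.
Adding those back, label number 15659 + 16 = 15675 at 30 labels/s is 522 s + 15 f = 0 h 8 min 42 s frame 15, i.e. 00:08:42;15.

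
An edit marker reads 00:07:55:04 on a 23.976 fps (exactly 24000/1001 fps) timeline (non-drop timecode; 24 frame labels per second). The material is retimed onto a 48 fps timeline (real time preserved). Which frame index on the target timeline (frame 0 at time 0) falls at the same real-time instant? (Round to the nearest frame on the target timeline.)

Source frame index: (0×3600 + 7×60 + 55) × 24 + 4 = 11404.
Real time: 11404 / (24000/1001) = 2853851/6000 s.
Target frame: (2853851/6000) × (48) = 2853851/125 ≈ 22830.808 → 22831.

frame 22831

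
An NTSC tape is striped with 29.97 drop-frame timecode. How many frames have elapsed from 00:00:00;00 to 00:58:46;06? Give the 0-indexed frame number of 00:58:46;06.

105680

As if non-drop at 30 labels/s: (0 × 3600 + 58 × 60 + 46) × 30 + 6 = 105786.
Minute boundaries passed: 58; those not divisible by 10: 58 − 5 = 53; dropped labels = 2 × 53 = 106.
Actual frame index = 105786 − 106 = 105680.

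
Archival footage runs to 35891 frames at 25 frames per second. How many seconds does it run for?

Running time = 35891 / (25) = 1435.64 s.

1435.64 seconds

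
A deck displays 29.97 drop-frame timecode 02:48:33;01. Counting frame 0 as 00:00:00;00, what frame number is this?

303087

As if non-drop at 30 labels/s: (2 × 3600 + 48 × 60 + 33) × 30 + 1 = 303391.
Minute boundaries passed: 168; those not divisible by 10: 168 − 16 = 152; dropped labels = 2 × 152 = 304.
Actual frame index = 303391 − 304 = 303087.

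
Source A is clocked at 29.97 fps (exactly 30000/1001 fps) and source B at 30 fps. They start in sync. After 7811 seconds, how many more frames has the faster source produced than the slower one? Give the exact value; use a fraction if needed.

A emits 30000/1001 × 7811 = 234330000/1001 frames; B emits 30 × 7811 = 234330.
Difference = 234330/1001 frames (≈ 234.0959); B is ahead of A.

234330/1001 frames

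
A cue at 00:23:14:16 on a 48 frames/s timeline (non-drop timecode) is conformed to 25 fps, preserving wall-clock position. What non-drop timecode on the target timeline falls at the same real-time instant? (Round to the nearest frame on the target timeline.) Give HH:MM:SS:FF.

00:23:14:08

Source frame index: (0×3600 + 23×60 + 14) × 48 + 16 = 66928.
Real time: 66928 / (48) = 4183/3 s.
Target frame: (4183/3) × (25) = 104575/3 ≈ 34858.333 → 34858.
At 25 labels/s: frame 34858 → 00:23:14:08.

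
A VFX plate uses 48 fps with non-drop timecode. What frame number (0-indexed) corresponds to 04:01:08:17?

frame 694481

Total seconds to the label: (4 × 3600 + 1 × 60 + 8) = 14468.
Frame index = 14468 × 48 + 17 = 694481.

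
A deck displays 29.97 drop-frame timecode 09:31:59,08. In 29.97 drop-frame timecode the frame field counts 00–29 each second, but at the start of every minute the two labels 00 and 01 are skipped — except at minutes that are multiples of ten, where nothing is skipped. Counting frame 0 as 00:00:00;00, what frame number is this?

1028550

As if non-drop at 30 labels/s: (9 × 3600 + 31 × 60 + 59) × 30 + 8 = 1029578.
Minute boundaries passed: 571; those not divisible by 10: 571 − 57 = 514; dropped labels = 2 × 514 = 1028.
Actual frame index = 1029578 − 1028 = 1028550.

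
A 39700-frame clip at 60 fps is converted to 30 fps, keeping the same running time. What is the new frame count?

19850 frames

Target frames = source frames × (target rate / source rate) = 39700 × (30)/(60) = 39700 × 1/2 = 19850.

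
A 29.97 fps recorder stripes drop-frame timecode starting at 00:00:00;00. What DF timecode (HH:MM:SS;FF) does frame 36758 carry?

00:20:26;14

Ten DF minutes hold 17982 frames, so frame 36758 lies in block 2 (frames 35964–53945) with 794 frames into that block.
The block's first minute is 1800 frames and the rest 1798 each; 794 frames reaches minute 0, so 2 × 18 + 0 × 2 = 36 labels have been skipped so far.
Adding those back, label number 36758 + 36 = 36794 at 30 labels/s is 1226 s + 14 f = 0 h 20 min 26 s frame 14, i.e. 00:20:26;14.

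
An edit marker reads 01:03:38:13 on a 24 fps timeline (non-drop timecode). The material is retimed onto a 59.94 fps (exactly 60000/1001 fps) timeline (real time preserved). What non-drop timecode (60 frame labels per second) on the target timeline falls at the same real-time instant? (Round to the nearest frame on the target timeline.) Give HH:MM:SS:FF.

01:03:34:44

Source frame index: (1×3600 + 3×60 + 38) × 24 + 13 = 91645.
Real time: 91645 / (24) = 91645/24 s.
Target frame: (91645/24) × (60000/1001) = 229112500/1001 ≈ 228883.616 → 228884.
At 60 labels/s: frame 228884 → 01:03:34:44.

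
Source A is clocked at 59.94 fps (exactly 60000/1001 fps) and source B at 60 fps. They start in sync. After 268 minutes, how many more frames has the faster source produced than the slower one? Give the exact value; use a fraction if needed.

964800/1001 frames

268 min = 16080 s.
A emits 60000/1001 × 16080 = 964800000/1001 frames; B emits 60 × 16080 = 964800.
Difference = 964800/1001 frames (≈ 963.8362); B is ahead of A.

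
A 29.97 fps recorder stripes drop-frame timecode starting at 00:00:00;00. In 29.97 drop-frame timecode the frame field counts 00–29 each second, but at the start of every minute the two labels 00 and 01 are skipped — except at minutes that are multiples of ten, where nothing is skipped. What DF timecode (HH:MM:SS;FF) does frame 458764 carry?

Each 10-minute DF block holds 10 × 60 × 30 − 9 × 2 = 17982 frames. 458764 ÷ 17982 → 25 full blocks, remainder 9214.
Within the partial block the first minute is 1800 frames and each further minute 1798, so 5 further minute boundaries passed. Total skipped labels = 18 × 25 + 2 × 5 = 460.
Non-drop label index = 458764 + 460 = 459224; at 30 labels/s that is 04:15:07:14, i.e. DF 04:15:07;14.

04:15:07;14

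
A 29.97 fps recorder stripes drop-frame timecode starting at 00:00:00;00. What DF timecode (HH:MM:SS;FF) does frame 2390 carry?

00:01:19;22

Each 10-minute DF block holds 10 × 60 × 30 − 9 × 2 = 17982 frames. 2390 ÷ 17982 → 0 full blocks, remainder 2390.
Within the partial block the first minute is 1800 frames and each further minute 1798, so 1 further minute boundary passed. Total skipped labels = 18 × 0 + 2 × 1 = 2.
Non-drop label index = 2390 + 2 = 2392; at 30 labels/s that is 00:01:19:22, i.e. DF 00:01:19;22.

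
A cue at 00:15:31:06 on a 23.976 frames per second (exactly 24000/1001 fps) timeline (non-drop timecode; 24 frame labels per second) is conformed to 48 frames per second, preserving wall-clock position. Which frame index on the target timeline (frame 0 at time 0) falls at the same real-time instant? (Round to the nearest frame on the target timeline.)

Source frame index: (0×3600 + 15×60 + 31) × 24 + 6 = 22350.
Real time: 22350 / (24000/1001) = 149149/160 s.
Target frame: (149149/160) × (48) = 447447/10 ≈ 44744.700 → 44745.

frame 44745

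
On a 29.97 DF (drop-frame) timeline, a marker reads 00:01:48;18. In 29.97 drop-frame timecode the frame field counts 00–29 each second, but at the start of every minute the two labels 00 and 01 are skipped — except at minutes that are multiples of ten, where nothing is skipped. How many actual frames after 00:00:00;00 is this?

As if non-drop at 30 labels/s: (0 × 3600 + 1 × 60 + 48) × 30 + 18 = 3258.
Minute boundaries passed: 1; those not divisible by 10: 1 − 0 = 1; dropped labels = 2 × 1 = 2.
Actual frame index = 3258 − 2 = 3256.

3256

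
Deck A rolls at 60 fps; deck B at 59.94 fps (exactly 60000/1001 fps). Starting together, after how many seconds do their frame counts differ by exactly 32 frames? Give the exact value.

The gap grows by |60000/1001 − 60| = 60/1001 frames per second.
Time for a 32-frame gap: 32 ÷ (60/1001) = 8008/15 s.

8008/15 seconds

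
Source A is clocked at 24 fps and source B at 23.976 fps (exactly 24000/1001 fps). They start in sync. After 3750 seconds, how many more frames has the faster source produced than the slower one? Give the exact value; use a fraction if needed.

90000/1001 frames

A emits 24 × 3750 = 90000 frames; B emits 24000/1001 × 3750 = 90000000/1001.
Difference = 90000/1001 frames (≈ 89.9101); B is behind A.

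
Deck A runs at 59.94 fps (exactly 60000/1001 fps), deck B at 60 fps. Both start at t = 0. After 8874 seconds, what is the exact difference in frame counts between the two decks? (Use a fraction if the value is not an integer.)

A emits 60000/1001 × 8874 = 532440000/1001 frames; B emits 60 × 8874 = 532440.
Difference = 532440/1001 frames (≈ 531.9081); B is ahead of A.

532440/1001 frames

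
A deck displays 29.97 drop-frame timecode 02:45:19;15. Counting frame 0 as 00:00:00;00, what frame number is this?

Complete 10-minute blocks: 16, each 17982 frames → 287712.
Remaining 5 whole minutes in the current block: 1800 + 4 × 1798 = 8992 frames.
Within the current minute: 19 × 30 + 15 − 2 = 583 (labels ;00/;01 skipped at this minute). Total = 287712 + 8992 + 583 = 297287.

297287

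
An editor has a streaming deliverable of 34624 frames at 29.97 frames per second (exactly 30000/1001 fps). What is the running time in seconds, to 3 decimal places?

1155.287 seconds

Running time = 34624 × 1001/30000 = 2166164/1875 s ≈ 1155.287 s.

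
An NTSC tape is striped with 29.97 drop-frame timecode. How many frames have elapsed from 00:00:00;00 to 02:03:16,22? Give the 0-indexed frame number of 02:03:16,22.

As if non-drop at 30 labels/s: (2 × 3600 + 3 × 60 + 16) × 30 + 22 = 221902.
Minute boundaries passed: 123; those not divisible by 10: 123 − 12 = 111; dropped labels = 2 × 111 = 222.
Actual frame index = 221902 − 222 = 221680.

221680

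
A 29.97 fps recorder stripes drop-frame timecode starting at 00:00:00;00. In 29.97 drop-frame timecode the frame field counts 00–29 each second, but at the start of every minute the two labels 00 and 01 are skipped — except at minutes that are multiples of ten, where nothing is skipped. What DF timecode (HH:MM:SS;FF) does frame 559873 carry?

05:11:21;03

Ten DF minutes hold 17982 frames, so frame 559873 lies in block 31 (frames 557442–575423) with 2431 frames into that block.
The block's first minute is 1800 frames and the rest 1798 each; 2431 frames reaches minute 1, so 31 × 18 + 1 × 2 = 560 labels have been skipped so far.
Adding those back, label number 559873 + 560 = 560433 at 30 labels/s is 18681 s + 3 f = 5 h 11 min 21 s frame 3, i.e. 05:11:21;03.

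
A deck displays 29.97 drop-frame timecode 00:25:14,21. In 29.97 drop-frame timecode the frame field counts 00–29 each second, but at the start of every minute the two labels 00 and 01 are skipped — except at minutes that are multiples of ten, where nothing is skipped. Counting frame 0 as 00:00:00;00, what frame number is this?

As if non-drop at 30 labels/s: (0 × 3600 + 25 × 60 + 14) × 30 + 21 = 45441.
Minute boundaries passed: 25; those not divisible by 10: 25 − 2 = 23; dropped labels = 2 × 23 = 46.
Actual frame index = 45441 − 46 = 45395.

45395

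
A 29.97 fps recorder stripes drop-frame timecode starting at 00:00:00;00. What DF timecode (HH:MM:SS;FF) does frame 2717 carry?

00:01:30;19

Each 10-minute DF block holds 10 × 60 × 30 − 9 × 2 = 17982 frames. 2717 ÷ 17982 → 0 full blocks, remainder 2717.
Within the partial block the first minute is 1800 frames and each further minute 1798, so 1 further minute boundary passed. Total skipped labels = 18 × 0 + 2 × 1 = 2.
Non-drop label index = 2717 + 2 = 2719; at 30 labels/s that is 00:01:30:19, i.e. DF 00:01:30;19.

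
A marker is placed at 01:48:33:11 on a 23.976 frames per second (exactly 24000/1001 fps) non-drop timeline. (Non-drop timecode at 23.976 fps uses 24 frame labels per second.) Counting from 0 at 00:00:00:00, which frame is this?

frame 156323

Total seconds to the label: (1 × 3600 + 48 × 60 + 33) = 6513.
Frame index = 6513 × 24 + 11 = 156323.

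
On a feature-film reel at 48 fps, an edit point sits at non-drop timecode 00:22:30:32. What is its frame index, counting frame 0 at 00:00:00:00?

Total seconds to the label: (0 × 3600 + 22 × 60 + 30) = 1350.
Frame index = 1350 × 48 + 32 = 64832.

frame 64832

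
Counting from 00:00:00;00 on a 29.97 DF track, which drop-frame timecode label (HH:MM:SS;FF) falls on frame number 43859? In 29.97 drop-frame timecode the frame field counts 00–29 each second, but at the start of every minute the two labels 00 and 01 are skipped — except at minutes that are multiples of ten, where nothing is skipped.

00:24:23;13

Ten DF minutes hold 17982 frames, so frame 43859 lies in block 2 (frames 35964–53945) with 7895 frames into that block.
The block's first minute is 1800 frames and the rest 1798 each; 7895 frames reaches minute 4, so 2 × 18 + 4 × 2 = 44 labels have been skipped so far.
Adding those back, label number 43859 + 44 = 43903 at 30 labels/s is 1463 s + 13 f = 0 h 24 min 23 s frame 13, i.e. 00:24:23;13.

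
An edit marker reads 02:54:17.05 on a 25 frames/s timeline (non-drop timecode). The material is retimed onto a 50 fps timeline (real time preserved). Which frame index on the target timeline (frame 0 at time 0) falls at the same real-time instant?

frame 522860

Source frame index: (2×3600 + 54×60 + 17) × 25 + 5 = 261430.
Real time: 261430 / (25) = 52286/5 s.
Target frame: (52286/5) × (50) = 522860.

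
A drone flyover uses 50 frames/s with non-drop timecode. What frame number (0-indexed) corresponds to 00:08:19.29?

frame 24979

Total seconds to the label: (0 × 3600 + 8 × 60 + 19) = 499.
Frame index = 499 × 50 + 29 = 24979.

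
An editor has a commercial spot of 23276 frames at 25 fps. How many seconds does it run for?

931.04 seconds

Running time = 23276 / (25) = 931.04 s.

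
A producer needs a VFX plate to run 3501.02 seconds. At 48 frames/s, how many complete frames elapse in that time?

Frames = 3501.02 × 48 = 4201224/25 ≈ 168048.9600.
Complete frames: 168048.

168048 frames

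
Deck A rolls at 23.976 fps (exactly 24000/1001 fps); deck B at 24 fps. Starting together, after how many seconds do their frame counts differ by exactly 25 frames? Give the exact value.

25025/24 seconds

The gap grows by |24 − 24000/1001| = 24/1001 frames per second.
Time for a 25-frame gap: 25 ÷ (24/1001) = 25025/24 s.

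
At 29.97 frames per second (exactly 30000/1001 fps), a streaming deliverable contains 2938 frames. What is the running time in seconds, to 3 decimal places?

Running time = 2938 × 1001/30000 = 1470469/15000 s ≈ 98.031 s.

98.031 seconds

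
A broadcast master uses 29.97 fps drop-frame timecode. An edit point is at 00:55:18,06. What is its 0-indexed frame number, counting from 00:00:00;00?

As if non-drop at 30 labels/s: (0 × 3600 + 55 × 60 + 18) × 30 + 6 = 99546.
Minute boundaries passed: 55; those not divisible by 10: 55 − 5 = 50; dropped labels = 2 × 50 = 100.
Actual frame index = 99546 − 100 = 99446.

99446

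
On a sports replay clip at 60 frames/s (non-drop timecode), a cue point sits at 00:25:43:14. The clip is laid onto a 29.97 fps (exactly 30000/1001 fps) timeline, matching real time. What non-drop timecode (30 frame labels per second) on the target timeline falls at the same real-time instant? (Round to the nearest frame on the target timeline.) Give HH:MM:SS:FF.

Source frame index: (0×3600 + 25×60 + 43) × 60 + 14 = 92594.
Real time: 92594 / (60) = 46297/30 s.
Target frame: (46297/30) × (30000/1001) = 46297000/1001 ≈ 46250.749 → 46251.
At 30 labels/s: frame 46251 → 00:25:41:21.

00:25:41:21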